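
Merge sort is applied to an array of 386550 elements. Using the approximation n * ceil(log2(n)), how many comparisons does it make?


Merge sort divides the array into halves recursively.
Number of levels = ceil(log2(386550)) = 19
At each level, approximately n = 386550 comparisons are needed for merging.
Total comparisons ~ n * ceil(log2(n)) = 386550 * 19 = 7344450


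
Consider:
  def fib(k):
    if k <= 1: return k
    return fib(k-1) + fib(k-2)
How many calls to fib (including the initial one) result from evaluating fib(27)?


Let C(m) = total calls to evaluate fib(m). Then C(0)=C(1)=1, and
C(m) = 1 + C(m-1) + C(m-2) for m >= 2.
Build the table (each entry = 1 + previous two):
  C(0) = 1
  C(1) = 1
  C(2) = 1 + 1 + 1 = 3
  C(3) = 1 + 3 + 1 = 5
  C(4) = 1 + 5 + 3 = 9
  C(5) = 1 + 9 + 5 = 15
  C(6) = 1 + 15 + 9 = 25
  C(7) = 1 + 25 + 15 = 41
  C(8) = 1 + 41 + 25 = 67
  C(9) = 1 + 67 + 41 = 109
  C(10) = 1 + 109 + 67 = 177
  C(11) = 1 + 177 + 109 = 287
  C(12) = 1 + 287 + 177 = 465
  C(13) = 1 + 465 + 287 = 753
  C(14) = 1 + 753 + 465 = 1219
  C(15) = 1 + 1219 + 753 = 1973
  C(16) = 1 + 1973 + 1219 = 3193
  C(17) = 1 + 3193 + 1973 = 5167
  C(18) = 1 + 5167 + 3193 = 8361
  C(19) = 1 + 8361 + 5167 = 13529
  C(20) = 1 + 13529 + 8361 = 21891
  C(21) = 1 + 21891 + 13529 = 35421
  C(22) = 1 + 35421 + 21891 = 57313
  C(23) = 1 + 57313 + 35421 = 92735
  C(24) = 1 + 92735 + 57313 = 150049
  C(25) = 1 + 150049 + 92735 = 242785
  C(26) = 1 + 242785 + 150049 = 392835
  C(27) = 1 + 392835 + 242785 = 635621
Total calls for fib(27) = 635621


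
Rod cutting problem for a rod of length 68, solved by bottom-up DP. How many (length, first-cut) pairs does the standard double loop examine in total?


For each subproblem length i = 1..68, the inner loop considers i possible first cuts.
Total = 1 + 2 + ... + 68
= 68*(68+1)/2
= 68*69/2 = 2346


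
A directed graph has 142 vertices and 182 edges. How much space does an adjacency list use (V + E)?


Adjacency list: one list head per vertex + one entry per edge
Vertex heads: 142
Edge entries: 182
Total = 142 + 182 = 324


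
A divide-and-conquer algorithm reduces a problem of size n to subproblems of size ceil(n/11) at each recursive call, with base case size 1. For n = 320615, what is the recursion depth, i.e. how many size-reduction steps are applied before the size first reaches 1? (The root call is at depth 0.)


Each step divides the size by 11 (rounding up); after k steps the size is ceil(n/11^k), which equals 1 exactly when 11^k >= n.
So the depth is the smallest k with 11^k >= 320615, i.e. ceil(log_11(320615)).
11^5 = 161051 < 320615 <= 1771561 = 11^6
Recursion depth = 6


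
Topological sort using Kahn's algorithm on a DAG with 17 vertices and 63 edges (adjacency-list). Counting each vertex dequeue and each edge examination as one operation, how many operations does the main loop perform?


Kahn's algorithm:
  1. Compute in-degrees: O(V + E)
  2. Process queue: each vertex dequeued once (O(V))
     each edge examined once (O(E))
Total = V + E = 17 + 63 = 80


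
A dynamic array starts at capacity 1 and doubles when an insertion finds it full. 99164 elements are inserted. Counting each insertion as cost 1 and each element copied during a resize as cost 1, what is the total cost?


n = 99164
Insertion costs: 99164
Resizes copy 1, 2, 4, ... up to the largest power of 2 that is <= n-1 = 99163, i.e. 65536.
Copy costs = 1 + 2 + 4 + 8 + 16 + 32 + 64 + 128 + 256 + 512 + 1024 + 2048 + 4096 + 8192 + 16384 + 32768 + 65536 = 131071
Total = 99164 + 131071 = 230235


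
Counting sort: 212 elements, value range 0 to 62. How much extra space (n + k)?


n = 212 (output array)
k = 63 (count array for 63 distinct values)
Extra space = 212 + 63 = 275


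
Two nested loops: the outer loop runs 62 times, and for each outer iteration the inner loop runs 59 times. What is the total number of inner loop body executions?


Outer loop: 62 iterations
Inner loop: 59 iterations per outer iteration
Total = 62 * 59 = 3658


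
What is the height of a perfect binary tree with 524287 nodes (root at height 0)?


A perfect binary tree with 524287 nodes:
  524287 = 2^19 - 1
  Levels: 0, 1, ..., 18
  Height = 18


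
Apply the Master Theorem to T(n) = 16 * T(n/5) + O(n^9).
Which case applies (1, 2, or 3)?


The Master Theorem: T(n) = a*T(n/b) + O(n^c)
  a = 16, b = 5, c = 9
log_b(a) = log_5(16) ~ 1.723
Compare b^c with a: 5^9 = 1953125 > 16, so c > log_b(a).
Since c > log_b(a), Case 3 applies.
T(n) = O(n^9)
Master Theorem case = 3


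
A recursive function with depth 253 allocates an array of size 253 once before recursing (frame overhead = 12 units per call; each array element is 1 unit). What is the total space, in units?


Array allocation: 253 units (allocated once)
Stack frames: 253 deep * 12 per frame = 3036 units
Total = 253 + 3036 = 3289


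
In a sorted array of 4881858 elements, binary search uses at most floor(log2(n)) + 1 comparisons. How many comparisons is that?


Halving sequence: 4881858 -> 2440929 -> 1220464 -> 610232 -> 305116 -> 152558 -> 76279 -> 38139 -> 19069 -> 9534 -> 4767 -> 2383 -> 1191 -> 595 -> 297 -> 148 -> 74 -> 37 -> 18 -> 9 -> 4 -> 2 -> 1
Number of halvings = 22
Max comparisons = 22 + 1 = 23


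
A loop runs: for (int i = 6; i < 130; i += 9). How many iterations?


Loop starts at i = 6, increments by 9, stops when i >= 130.
Number of iterations = ceil((130 - 6) / 9)
= ceil(124 / 9)
= 14


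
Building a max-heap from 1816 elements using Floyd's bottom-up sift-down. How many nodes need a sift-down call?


In a heap of 1816 elements (0-indexed array):
  Last element index: 1815
  Parent of last element: floor((1815 - 1) / 2) = 907
  Internal nodes: indices 0 to 907
  Count = floor(1816/2) = 908


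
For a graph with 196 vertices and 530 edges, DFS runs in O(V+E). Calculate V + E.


A full DFS traversal visits each vertex once and examines each edge once.
V = 196
E = 530
Sum = 196 + 530 = 726


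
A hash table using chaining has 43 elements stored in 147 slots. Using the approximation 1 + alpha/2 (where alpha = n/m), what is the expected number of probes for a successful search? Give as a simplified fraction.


Load factor alpha = n/m = 43/147
Expected probes = 1 + alpha/2 = 1 + 43/(2*147)
= 1 + 43/294
= 294/294 + 43/294
= 337/294


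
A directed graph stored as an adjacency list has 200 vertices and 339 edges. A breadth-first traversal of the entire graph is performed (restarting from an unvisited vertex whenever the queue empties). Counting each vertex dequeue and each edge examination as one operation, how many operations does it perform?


A full BFS traversal dequeues each vertex once and examines each edge once.
Vertex visits: 200
Edge visits: 339
V + E = 200 + 339 = 539


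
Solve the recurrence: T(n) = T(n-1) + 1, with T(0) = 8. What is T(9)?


Unrolling the recurrence:
T(9) = T(8) + 1
       = T(7) + 1 + 1
       = T(6) + 1*3
       ...
       = T(0) + 1*9
       = 8 + 9 = 17


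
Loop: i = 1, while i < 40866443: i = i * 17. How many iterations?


i multiplies by 17 each step:
i = 1 -> 17 -> 289 -> 4913 -> 83521 -> 1419857 -> 24137569 -> 410338673 (stop)
Iterations = ceil(log_17(40866443)) = 7


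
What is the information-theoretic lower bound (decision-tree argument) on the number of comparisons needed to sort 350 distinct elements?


A binary decision tree of height h has at most 2^h leaves and needs at least n! of them, so h >= ceil(log2(n!)).
350! is far too large to multiply out, so use Stirling's series:
  ln(n!) ~ n ln n - n + (1/2) ln(2 pi n) + 1/(12n)  (error below 1/(360 n^3), negligible here)
  ln(350) = 5.8579332
  n ln n = 350 * 5.8579332 = 2050.2766
  (1/2) ln(2 pi * 350) = (1/2) ln(2199.1149) = 3.8479
  1/(12*350) = 0.0002
  ln(350!) ~ 2050.2766 - 350 + 3.8479 + 0.0002 = 1704.1247
Convert to base 2: log2(350!) = 1704.1247 / ln 2 = 1704.1247 / 0.69314718 = 2458.5323
ceil(2458.5323) = 2459


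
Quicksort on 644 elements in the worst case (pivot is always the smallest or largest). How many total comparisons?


In the worst case, each partition step picks the worst pivot:
  Partition 1: 643 comparisons (n-1 elements to compare)
  Partition 2: 642 comparisons
  Partition 3: 641 comparisons
  Partition 4: 640 comparisons
  Partition 5: 639 comparisons
  ...
  Last partition: 0 comparisons
Total = (n-1) + (n-2) + ... + 1 + 0 = n*(n-1)/2
= 644*643/2 = 207046


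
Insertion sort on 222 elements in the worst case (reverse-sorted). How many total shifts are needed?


In the worst case (reverse-sorted), each element shifts past all previous:
  Element 1: 1 shifts
  Element 2: 2 shifts
  Element 3: 3 shifts
  Element 4: 4 shifts
  Element 5: 5 shifts
  ...
  Element 221: 221 shifts
Total = 1 + 2 + ... + 221
= 222*(222-1)/2 = 24531


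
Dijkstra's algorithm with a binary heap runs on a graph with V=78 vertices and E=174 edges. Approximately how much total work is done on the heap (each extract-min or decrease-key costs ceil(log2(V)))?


Dijkstra with a binary heap: each vertex is extracted once, each edge may relax once.
Each heap operation costs O(log V).
V + E = 78 + 174 = 252
ceil(log2(78)) = 7 (since 2^6 = 64 < 78 <= 128 = 2^7)
Total heap work = (V+E) * ceil(log2(V)) = 252 * 7 = 1764


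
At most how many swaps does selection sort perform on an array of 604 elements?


Each of the 603 passes places one element in its final position.
Pass 1: swap minimum into position 0
Pass 2: swap minimum of remaining into position 1
...
Pass 603: last two elements, one swap
Maximum swaps = 604 - 1 = 603


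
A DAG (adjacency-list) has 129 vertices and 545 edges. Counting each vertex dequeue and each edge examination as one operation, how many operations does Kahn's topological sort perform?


V = 129 (vertex processing)
E = 545 (edge processing)
V + E = 129 + 545 = 674


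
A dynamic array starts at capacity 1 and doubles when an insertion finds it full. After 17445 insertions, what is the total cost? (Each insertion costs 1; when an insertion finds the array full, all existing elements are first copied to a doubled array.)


Insertion cost: 17445 (one per element)
Resizes occur just before inserting elements 2, 3, 5, 9, ...
Elements copied at each resize: 1 + 2 + 4 + 8 + 16 + 32 + 64 + 128 + 256 + 512 + 1024 + 2048 + 4096 + 8192 + 16384
Sum of copies = 32767 (geometric series: 2^k - 1)
Total = 17445 + 32767 = 50212


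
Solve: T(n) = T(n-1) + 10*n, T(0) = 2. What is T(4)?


Expanding the recurrence:
T(4) = T(3) + 10*4
       = T(2) + 10*3 + 10*4
       ...
       = T(0) + 10*(1 + 2 + ... + 4)
       = 2 + 10 * 4*5/2
       = 2 + 10 * 10
       = 2 + 100 = 102


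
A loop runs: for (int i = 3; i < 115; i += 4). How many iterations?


Loop starts at i = 3, increments by 4, stops when i >= 115.
Number of iterations = ceil((115 - 3) / 4)
= ceil(112 / 4)
= 28


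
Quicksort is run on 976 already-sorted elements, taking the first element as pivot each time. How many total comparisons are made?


Sum of comparisons per partition:
975 + 974 + ... + 1 + 0
= 976 * (976 - 1) / 2
= 976 * 975 / 2
= 475800


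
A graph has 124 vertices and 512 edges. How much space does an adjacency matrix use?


Adjacency matrix: V x V grid of entries
Space = V^2 = 124^2 = 124 * 124 = 15376


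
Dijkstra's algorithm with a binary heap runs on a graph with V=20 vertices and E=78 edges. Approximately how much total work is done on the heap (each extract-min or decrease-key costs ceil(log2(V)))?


Dijkstra with a binary heap: each vertex is extracted once, each edge may relax once.
Each heap operation costs O(log V).
V + E = 20 + 78 = 98
ceil(log2(20)) = 5 (since 2^4 = 16 < 20 <= 32 = 2^5)
Total heap work = (V+E) * ceil(log2(V)) = 98 * 5 = 490


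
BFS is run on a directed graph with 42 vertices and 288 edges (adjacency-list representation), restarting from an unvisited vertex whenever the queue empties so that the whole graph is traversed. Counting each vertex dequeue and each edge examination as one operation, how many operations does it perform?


A full BFS traversal dequeues each vertex exactly once and examines each directed edge exactly once.
V = 42 (vertex processing cost)
E = 288 (edge examination cost)
Total operations proportional to V + E = 42 + 288 = 330


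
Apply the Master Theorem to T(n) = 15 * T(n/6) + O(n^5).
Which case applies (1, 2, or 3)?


The Master Theorem: T(n) = a*T(n/b) + O(n^c)
  a = 15, b = 6, c = 5
log_b(a) = log_6(15) ~ 1.511
Compare b^c with a: 6^5 = 7776 > 15, so c > log_b(a).
Since c > log_b(a), Case 3 applies.
T(n) = O(n^5)
Master Theorem case = 3


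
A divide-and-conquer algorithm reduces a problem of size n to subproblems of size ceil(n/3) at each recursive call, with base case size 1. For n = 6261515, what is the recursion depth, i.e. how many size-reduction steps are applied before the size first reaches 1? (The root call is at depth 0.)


Each step divides the size by 3 (rounding up); after k steps the size is ceil(n/3^k), which equals 1 exactly when 3^k >= n.
So the depth is the smallest k with 3^k >= 6261515, i.e. ceil(log_3(6261515)).
3^14 = 4782969 < 6261515 <= 14348907 = 3^15
Recursion depth = 15


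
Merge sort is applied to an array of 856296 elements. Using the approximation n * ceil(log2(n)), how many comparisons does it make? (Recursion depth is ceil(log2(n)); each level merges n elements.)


Merge sort divides the array into halves recursively.
Number of levels = ceil(log2(856296)) = 20
At each level, approximately n = 856296 comparisons are needed for merging.
Total comparisons ~ n * ceil(log2(n)) = 856296 * 20 = 17125920


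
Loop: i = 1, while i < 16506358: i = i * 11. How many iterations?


i multiplies by 11 each step:
i = 1 -> 11 -> 121 -> 1331 -> 14641 -> 161051 -> 1771561 -> 19487171 (stop)
Iterations = ceil(log_11(16506358)) = 7


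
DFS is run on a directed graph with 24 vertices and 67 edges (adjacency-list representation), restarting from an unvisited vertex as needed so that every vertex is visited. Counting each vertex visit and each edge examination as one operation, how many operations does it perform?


A full DFS traversal processes each vertex exactly once (push/pop on stack).
Each directed edge is examined once.
V = 24, E = 67
V + E = 91


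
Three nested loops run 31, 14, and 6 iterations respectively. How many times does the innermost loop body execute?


Loop 1 (outermost): 31 iterations
Loop 2 (middle): 14 iterations per outer
Loop 3 (innermost): 6 iterations per middle
Total = 31 * 14 * 6 = 2604


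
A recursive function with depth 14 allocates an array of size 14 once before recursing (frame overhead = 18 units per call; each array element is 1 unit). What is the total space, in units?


Array allocation: 14 units (allocated once)
Stack frames: 14 deep * 18 per frame = 252 units
Total = 14 + 252 = 266


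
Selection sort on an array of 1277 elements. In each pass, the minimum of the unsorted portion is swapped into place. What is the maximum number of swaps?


Selection sort performs one swap per pass:
  Pass 1: find min in positions 0 to 1276, swap with position 0
  Pass 2: find min in positions 1 to 1276, swap with position 1
  Pass 3: find min in positions 2 to 1276, swap with position 2
  Pass 4: find min in positions 3 to 1276, swap with position 3
  Pass 5: find min in positions 4 to 1276, swap with position 4
  ... (1271 more passes)
Total passes (and swaps) = n - 1 = 1277 - 1 = 1276


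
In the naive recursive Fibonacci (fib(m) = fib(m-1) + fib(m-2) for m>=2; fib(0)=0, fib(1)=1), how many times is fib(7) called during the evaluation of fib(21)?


Let N(m) = number of times fib(m) is called while evaluating fib(21).
N(21) = 1 (the initial call).
N(20) = 1 (only fib(21) calls it).
For 1 <= m <= 19: fib(m) is called by fib(m+1) and fib(m+2), so
  N(m) = N(m+1) + N(m+2).
fib(0) is called only by fib(2), so N(0) = N(2).
Walk down from m=21:
  N(21)=1, N(20)=1, N(19)=2, N(18)=3, N(17)=5, N(16)=8, N(15)=13, N(14)=21, N(13)=34, N(12)=55, N(11)=89, N(10)=144, N(9)=233, N(8)=377, N(7)=610
N(7) = 610


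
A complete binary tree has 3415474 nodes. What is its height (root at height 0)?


In a complete binary tree, level k holds nodes 2^k .. 2^(k+1)-1 (1-indexed).
Height = floor(log2(n)) = floor(log2(3415474)) = 21
Check: 2^21 = 2097152 <= 3415474 < 4194304 = 2^22


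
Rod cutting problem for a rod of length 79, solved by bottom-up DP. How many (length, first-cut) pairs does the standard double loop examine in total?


For each subproblem length i = 1..79, the inner loop considers i possible first cuts.
Total = 1 + 2 + ... + 79
= 79*(79+1)/2
= 79*80/2 = 3160


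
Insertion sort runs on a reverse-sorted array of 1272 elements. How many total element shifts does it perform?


Sum of shifts = 1 + 2 + 3 + ... + 1271
= 1272 * 1271 / 2
= 1616712 / 2
= 808356


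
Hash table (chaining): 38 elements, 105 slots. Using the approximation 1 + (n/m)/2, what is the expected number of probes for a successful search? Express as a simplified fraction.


Computing expected probes:
alpha = 38/105
= 1 + alpha/2
= 1 + 38/(2*105)
= (2*105 + 38) / (2*105)
= 248/210 = 124/105


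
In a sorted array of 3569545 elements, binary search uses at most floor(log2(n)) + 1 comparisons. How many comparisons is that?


Halving sequence: 3569545 -> 1784772 -> 892386 -> 446193 -> 223096 -> 111548 -> 55774 -> 27887 -> 13943 -> 6971 -> 3485 -> 1742 -> 871 -> 435 -> 217 -> 108 -> 54 -> 27 -> 13 -> 6 -> 3 -> 1
Number of halvings = 21
Max comparisons = 21 + 1 = 22


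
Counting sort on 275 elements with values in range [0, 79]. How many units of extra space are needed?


Output array size: 275 (to store sorted result)
Count array size: 80 (one slot per possible value, range 0 to 79)
Total extra space = 275 + 80 = 355


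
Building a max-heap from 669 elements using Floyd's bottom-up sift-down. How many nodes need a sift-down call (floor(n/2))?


In a heap of 669 elements (0-indexed array):
  Last element index: 668
  Parent of last element: floor((668 - 1) / 2) = 333
  Internal nodes: indices 0 to 333
  Count = floor(669/2) = 334


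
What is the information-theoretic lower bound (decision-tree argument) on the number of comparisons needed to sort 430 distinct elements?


A binary decision tree of height h has at most 2^h leaves and needs at least n! of them, so h >= ceil(log2(n!)).
430! is far too large to multiply out, so use Stirling's series:
  ln(n!) ~ n ln n - n + (1/2) ln(2 pi n) + 1/(12n)  (error below 1/(360 n^3), negligible here)
  ln(430) = 6.0637852
  n ln n = 430 * 6.0637852 = 2607.4276
  (1/2) ln(2 pi * 430) = (1/2) ln(2701.7697) = 3.9508
  1/(12*430) = 0.0002
  ln(430!) ~ 2607.4276 - 430 + 3.9508 + 0.0002 = 2181.3786
Convert to base 2: log2(430!) = 2181.3786 / ln 2 = 2181.3786 / 0.69314718 = 3147.0641
ceil(3147.0641) = 3148


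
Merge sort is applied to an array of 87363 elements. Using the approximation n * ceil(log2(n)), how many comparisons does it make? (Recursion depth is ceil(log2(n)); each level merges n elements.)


Merge sort divides the array into halves recursively.
Number of levels = ceil(log2(87363)) = 17
At each level, approximately n = 87363 comparisons are needed for merging.
Total comparisons ~ n * ceil(log2(n)) = 87363 * 17 = 1485171


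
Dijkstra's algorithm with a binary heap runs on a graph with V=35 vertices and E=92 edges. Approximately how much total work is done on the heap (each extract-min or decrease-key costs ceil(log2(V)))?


Dijkstra with a binary heap: each vertex is extracted once, each edge may relax once.
Each heap operation costs O(log V).
V + E = 35 + 92 = 127
ceil(log2(35)) = 6 (since 2^5 = 32 < 35 <= 64 = 2^6)
Total heap work = (V+E) * ceil(log2(V)) = 127 * 6 = 762


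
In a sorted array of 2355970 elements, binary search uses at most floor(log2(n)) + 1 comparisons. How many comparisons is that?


Halving sequence: 2355970 -> 1177985 -> 588992 -> 294496 -> 147248 -> 73624 -> 36812 -> 18406 -> 9203 -> 4601 -> 2300 -> 1150 -> 575 -> 287 -> 143 -> 71 -> 35 -> 17 -> 8 -> 4 -> 2 -> 1
Number of halvings = 21
Max comparisons = 21 + 1 = 22


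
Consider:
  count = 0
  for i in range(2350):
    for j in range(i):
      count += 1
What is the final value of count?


For each i, the inner loop runs i times:
  i=0: inner runs 0 times
  i=1: inner runs 1 time
  i=2: inner runs 2 times
  i=3: inner runs 3 times
  i=4: inner runs 4 times
  i=5: inner runs 5 times
  i=6: inner runs 6 times
  i=7: inner runs 7 times
  ...
Total = 0 + 1 + 2 + ... + 2349 = 2350*(2350-1)/2 = 2760075


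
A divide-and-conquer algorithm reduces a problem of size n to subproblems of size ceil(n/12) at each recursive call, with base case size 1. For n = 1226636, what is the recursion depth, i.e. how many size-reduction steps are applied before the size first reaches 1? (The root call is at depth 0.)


Each step divides the size by 12 (rounding up); after k steps the size is ceil(n/12^k), which equals 1 exactly when 12^k >= n.
So the depth is the smallest k with 12^k >= 1226636, i.e. ceil(log_12(1226636)).
12^5 = 248832 < 1226636 <= 2985984 = 12^6
Recursion depth = 6


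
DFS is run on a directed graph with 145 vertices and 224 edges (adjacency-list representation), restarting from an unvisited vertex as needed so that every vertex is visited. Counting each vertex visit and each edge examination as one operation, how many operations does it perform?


A full DFS traversal processes each vertex exactly once (push/pop on stack).
Each directed edge is examined once.
V = 145, E = 224
V + E = 369


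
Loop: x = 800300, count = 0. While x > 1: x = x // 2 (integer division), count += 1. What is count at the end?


The variable x halves each step:
x = 800300 -> 400150 -> 200075 -> 100037 -> 50018 -> 25009 -> 12504 -> 6252 -> 3126 -> 1563 -> 781 -> 390 -> 195 -> 97 -> 48 -> 24 -> 12 -> 6 -> 3 -> 1
Number of halvings = floor(log2(800300)) = 19


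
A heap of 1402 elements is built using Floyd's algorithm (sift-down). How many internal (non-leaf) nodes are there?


Leaf nodes occupy roughly half the array.
Sift-down is called for each internal node, starting from the last one.
Internal nodes = floor(n/2) = floor(1402/2) = 701


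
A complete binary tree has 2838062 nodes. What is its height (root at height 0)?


In a complete binary tree, level k holds nodes 2^k .. 2^(k+1)-1 (1-indexed).
Height = floor(log2(n)) = floor(log2(2838062)) = 21
Check: 2^21 = 2097152 <= 2838062 < 4194304 = 2^22


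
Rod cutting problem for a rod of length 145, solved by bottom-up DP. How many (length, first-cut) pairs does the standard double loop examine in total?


For each subproblem length i = 1..145, the inner loop considers i possible first cuts.
Total = 1 + 2 + ... + 145
= 145*(145+1)/2
= 145*146/2 = 10585


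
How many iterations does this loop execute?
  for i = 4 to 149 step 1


The loop variable i takes values starting at 4 and increments by 1 each iteration.
Sequence: i = 4, 5, 6, 7, 8, 9, 10, 11, 12, ...
The upper bound 149 is inclusive, so the count is floor((last - first) / step) + 1:
floor((149 - 4) / 1) + 1 = floor(145/1) + 1 = 145 + 1 = 146


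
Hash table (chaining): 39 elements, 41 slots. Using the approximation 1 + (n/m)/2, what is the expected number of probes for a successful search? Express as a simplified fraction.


Computing expected probes:
alpha = 39/41
= 1 + alpha/2
= 1 + 39/(2*41)
= (2*41 + 39) / (2*41)
= 121/82


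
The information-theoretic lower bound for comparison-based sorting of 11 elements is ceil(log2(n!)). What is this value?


A binary decision tree of height h has at most 2^h leaves and needs at least n! of them, so h >= ceil(log2(n!)).
Compute 11! as a running product:
  x2 = 2, x3 = 6, x4 = 24, x5 = 120
  x6 = 720, x7 = 5040, x8 = 40320, x9 = 362880
  x10 = 3628800, x11 = 39916800
11! = 39916800
Bracket between powers of 2:
  2^25 = 33554432 < 39916800 <= 67108864 = 2^26
So ceil(log2(11!)) = 26


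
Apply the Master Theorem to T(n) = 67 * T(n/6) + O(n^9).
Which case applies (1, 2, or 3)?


The Master Theorem: T(n) = a*T(n/b) + O(n^c)
  a = 67, b = 6, c = 9
log_b(a) = log_6(67) ~ 2.347
Compare b^c with a: 6^9 = 10077696 > 67, so c > log_b(a).
Since c > log_b(a), Case 3 applies.
T(n) = O(n^9)
Master Theorem case = 3


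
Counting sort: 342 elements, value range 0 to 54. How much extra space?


n = 342 (output array)
k = 55 (count array for 55 distinct values)
Extra space = 342 + 55 = 397


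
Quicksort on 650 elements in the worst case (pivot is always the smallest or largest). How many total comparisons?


In the worst case, each partition step picks the worst pivot:
  Partition 1: 649 comparisons (n-1 elements to compare)
  Partition 2: 648 comparisons
  Partition 3: 647 comparisons
  Partition 4: 646 comparisons
  Partition 5: 645 comparisons
  ...
  Last partition: 0 comparisons
Total = (n-1) + (n-2) + ... + 1 + 0 = n*(n-1)/2
= 650*649/2 = 210925


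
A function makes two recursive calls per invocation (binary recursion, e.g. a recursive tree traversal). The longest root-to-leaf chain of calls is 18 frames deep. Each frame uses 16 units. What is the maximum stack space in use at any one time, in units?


Binary recursion: the two calls run one after the other, so only one root-to-leaf chain of frames is on the stack at a time.
Maximum depth (longest chain) = 18 frames
Each frame = 16 units
Max stack space = 18 * 16 = 288


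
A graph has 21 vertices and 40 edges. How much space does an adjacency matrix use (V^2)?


Adjacency matrix: V x V grid of entries
Space = V^2 = 21^2 = 21 * 21 = 441


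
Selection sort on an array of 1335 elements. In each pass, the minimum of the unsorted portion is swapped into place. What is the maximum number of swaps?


Selection sort performs one swap per pass:
  Pass 1: find min in positions 0 to 1334, swap with position 0
  Pass 2: find min in positions 1 to 1334, swap with position 1
  Pass 3: find min in positions 2 to 1334, swap with position 2
  Pass 4: find min in positions 3 to 1334, swap with position 3
  Pass 5: find min in positions 4 to 1334, swap with position 4
  ... (1329 more passes)
Total passes (and swaps) = n - 1 = 1335 - 1 = 1334


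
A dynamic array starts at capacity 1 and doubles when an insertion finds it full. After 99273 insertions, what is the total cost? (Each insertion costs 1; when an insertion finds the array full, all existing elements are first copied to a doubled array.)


Insertion cost: 99273 (one per element)
Resizes occur just before inserting elements 2, 3, 5, 9, ...
Elements copied at each resize: 1 + 2 + 4 + 8 + 16 + 32 + 64 + 128 + 256 + 512 + 1024 + 2048 + 4096 + 8192 + 16384 + 32768 + 65536
Sum of copies = 131071 (geometric series: 2^k - 1)
Total = 99273 + 131071 = 230344


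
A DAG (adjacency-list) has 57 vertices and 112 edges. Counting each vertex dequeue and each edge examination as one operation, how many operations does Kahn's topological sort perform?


V = 57 (vertex processing)
E = 112 (edge processing)
V + E = 57 + 112 = 169


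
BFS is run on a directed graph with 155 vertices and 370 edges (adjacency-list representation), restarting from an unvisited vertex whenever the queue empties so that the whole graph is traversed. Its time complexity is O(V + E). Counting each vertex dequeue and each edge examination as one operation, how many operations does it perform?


A full BFS traversal dequeues each vertex exactly once and examines each directed edge exactly once.
V = 155 (vertex processing cost)
E = 370 (edge examination cost)
Total operations proportional to V + E = 155 + 370 = 525


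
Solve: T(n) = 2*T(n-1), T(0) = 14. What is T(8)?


Unrolling:
T(8) = 2*T(7) = 2^2*T(6) = ... = 2^8*T(0)
= 2^8 * 14
= 256 * 14 = 3584


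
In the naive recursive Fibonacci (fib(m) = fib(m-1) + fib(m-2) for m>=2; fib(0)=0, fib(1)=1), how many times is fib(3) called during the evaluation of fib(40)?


Let N(m) = number of times fib(m) is called while evaluating fib(40).
N(40) = 1 (the initial call).
N(39) = 1 (only fib(40) calls it).
For 1 <= m <= 38: fib(m) is called by fib(m+1) and fib(m+2), so
  N(m) = N(m+1) + N(m+2).
fib(0) is called only by fib(2), so N(0) = N(2).
Walk down from m=40:
  N(40)=1, N(39)=1, N(38)=2, N(37)=3, N(36)=5, N(35)=8, N(34)=13, N(33)=21, N(32)=34, N(31)=55, N(30)=89, N(29)=144, N(28)=233, N(27)=377, N(26)=610, N(25)=987, N(24)=1597, N(23)=2584, N(22)=4181, N(21)=6765, N(20)=10946, N(19)=17711, N(18)=28657, N(17)=46368, N(16)=75025, N(15)=121393, N(14)=196418, N(13)=317811, N(12)=514229, N(11)=832040, N(10)=1346269, N(9)=2178309, N(8)=3524578, N(7)=5702887, N(6)=9227465, N(5)=14930352, N(4)=24157817, N(3)=39088169
N(3) = 39088169


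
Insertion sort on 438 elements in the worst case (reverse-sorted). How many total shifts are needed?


In the worst case (reverse-sorted), each element shifts past all previous:
  Element 1: 1 shifts
  Element 2: 2 shifts
  Element 3: 3 shifts
  Element 4: 4 shifts
  Element 5: 5 shifts
  ...
  Element 437: 437 shifts
Total = 1 + 2 + ... + 437
= 438*(438-1)/2 = 95703


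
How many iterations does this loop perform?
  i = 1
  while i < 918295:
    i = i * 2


The loop variable doubles each iteration:
i = 1 -> 2 -> 4 -> 8 -> 16 -> 32 -> 64 -> 128 -> 256 -> 512 -> 1024 -> 2048 -> 4096 -> 8192 -> 16384 -> 32768 -> 65536 -> 131072 -> 262144 -> 524288 -> 1048576 (stop, 1048576 >= 918295)
Number of doublings = ceil(log2(918295)) = 20


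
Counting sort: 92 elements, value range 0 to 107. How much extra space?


n = 92 (output array)
k = 108 (count array for 108 distinct values)
Extra space = 92 + 108 = 200


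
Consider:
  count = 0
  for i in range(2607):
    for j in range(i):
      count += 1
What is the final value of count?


For each i, the inner loop runs i times:
  i=0: inner runs 0 times
  i=1: inner runs 1 time
  i=2: inner runs 2 times
  i=3: inner runs 3 times
  i=4: inner runs 4 times
  i=5: inner runs 5 times
  i=6: inner runs 6 times
  i=7: inner runs 7 times
  ...
Total = 0 + 1 + 2 + ... + 2606 = 2607*(2607-1)/2 = 3396921


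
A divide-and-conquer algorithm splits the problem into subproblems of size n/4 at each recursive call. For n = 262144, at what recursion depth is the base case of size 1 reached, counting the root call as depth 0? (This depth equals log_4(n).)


At each depth, the problem size is divided by 4:
  Depth 0: problem size = 262144
  Depth 1: problem size = 65536
  Depth 2: problem size = 16384
  Depth 3: problem size = 4096
  Depth 4: problem size = 1024
  Depth 5: problem size = 256
  Depth 6: problem size = 64
  Depth 7: problem size = 16
  Depth 8: problem size = 4
  Depth 9: problem size = 1 (base case)
The base case is reached at depth log_4(262144) = 9 (the tree has 10 levels counting depth 0, but the depth asked for is 9).
Recursion depth = 9


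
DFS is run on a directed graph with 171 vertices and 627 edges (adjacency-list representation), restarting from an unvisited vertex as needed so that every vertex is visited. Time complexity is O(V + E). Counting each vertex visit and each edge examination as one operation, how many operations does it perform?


A full DFS traversal processes each vertex exactly once (push/pop on stack).
Each directed edge is examined once.
V = 171, E = 627
V + E = 798


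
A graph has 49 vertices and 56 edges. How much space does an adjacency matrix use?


Adjacency matrix: V x V grid of entries
Space = V^2 = 49^2 = 49 * 49 = 2401


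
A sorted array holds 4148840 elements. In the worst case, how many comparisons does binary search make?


Halving sequence: 4148840 -> 2074420 -> 1037210 -> 518605 -> 259302 -> 129651 -> 64825 -> 32412 -> 16206 -> 8103 -> 4051 -> 2025 -> 1012 -> 506 -> 253 -> 126 -> 63 -> 31 -> 15 -> 7 -> 3 -> 1
Number of halvings = 21
Max comparisons = 21 + 1 = 22


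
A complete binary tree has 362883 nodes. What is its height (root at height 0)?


In a complete binary tree, level k holds nodes 2^k .. 2^(k+1)-1 (1-indexed).
Height = floor(log2(n)) = floor(log2(362883)) = 18
Check: 2^18 = 262144 <= 362883 < 524288 = 2^19


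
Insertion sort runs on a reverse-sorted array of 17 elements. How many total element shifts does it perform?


Sum of shifts = 1 + 2 + 3 + ... + 16
= 17 * 16 / 2
= 272 / 2
= 136


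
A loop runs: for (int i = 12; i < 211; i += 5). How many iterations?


Loop starts at i = 12, increments by 5, stops when i >= 211.
Number of iterations = ceil((211 - 12) / 5)
= ceil(199 / 5)
= 40


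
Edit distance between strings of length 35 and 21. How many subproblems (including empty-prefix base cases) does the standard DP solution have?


The table includes base cases (empty prefixes).
Rows: (m+1) = 36
Columns: (n+1) = 22
Total = 36 * 22 = 792


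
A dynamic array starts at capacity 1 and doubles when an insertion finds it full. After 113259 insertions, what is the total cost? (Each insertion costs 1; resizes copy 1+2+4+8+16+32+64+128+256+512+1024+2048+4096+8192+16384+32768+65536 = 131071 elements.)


Insertion cost: 113259 (one per element)
Resizes occur just before inserting elements 2, 3, 5, 9, ...
Elements copied at each resize: 1 + 2 + 4 + 8 + 16 + 32 + 64 + 128 + 256 + 512 + 1024 + 2048 + 4096 + 8192 + 16384 + 32768 + 65536
Sum of copies = 131071 (geometric series: 2^k - 1)
Total = 113259 + 131071 = 244330


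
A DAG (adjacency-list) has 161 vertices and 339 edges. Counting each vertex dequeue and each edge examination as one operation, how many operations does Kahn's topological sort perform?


V = 161 (vertex processing)
E = 339 (edge processing)
V + E = 161 + 339 = 500


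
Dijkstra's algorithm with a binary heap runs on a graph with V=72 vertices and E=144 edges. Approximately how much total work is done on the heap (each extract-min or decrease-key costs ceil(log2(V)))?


Dijkstra with a binary heap: each vertex is extracted once, each edge may relax once.
Each heap operation costs O(log V).
V + E = 72 + 144 = 216
ceil(log2(72)) = 7 (since 2^6 = 64 < 72 <= 128 = 2^7)
Total heap work = (V+E) * ceil(log2(V)) = 216 * 7 = 1512


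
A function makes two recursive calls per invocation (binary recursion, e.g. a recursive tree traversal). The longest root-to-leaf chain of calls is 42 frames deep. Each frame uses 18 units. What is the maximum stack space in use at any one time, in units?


Binary recursion: the two calls run one after the other, so only one root-to-leaf chain of frames is on the stack at a time.
Maximum depth (longest chain) = 42 frames
Each frame = 18 units
Max stack space = 42 * 18 = 756


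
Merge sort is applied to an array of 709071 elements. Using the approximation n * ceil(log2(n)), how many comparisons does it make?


Merge sort divides the array into halves recursively.
Number of levels = ceil(log2(709071)) = 20
At each level, approximately n = 709071 comparisons are needed for merging.
Total comparisons ~ n * ceil(log2(n)) = 709071 * 20 = 14181420


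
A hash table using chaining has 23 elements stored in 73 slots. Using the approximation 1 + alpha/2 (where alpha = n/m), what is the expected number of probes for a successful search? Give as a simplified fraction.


Load factor alpha = n/m = 23/73
Expected probes = 1 + alpha/2 = 1 + 23/(2*73)
= 1 + 23/146
= 146/146 + 23/146
= 169/146


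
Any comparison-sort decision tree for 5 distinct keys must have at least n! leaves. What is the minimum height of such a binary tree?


A binary decision tree of height h has at most 2^h leaves and needs at least n! of them, so h >= ceil(log2(n!)).
Compute 5! as a running product:
  x2 = 2, x3 = 6, x4 = 24, x5 = 120
5! = 120
Bracket between powers of 2:
  2^6 = 64 < 120 <= 128 = 2^7
So ceil(log2(5!)) = 7


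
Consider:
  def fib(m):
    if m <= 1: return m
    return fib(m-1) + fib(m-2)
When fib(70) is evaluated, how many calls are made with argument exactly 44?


Let N(m) = number of times fib(m) is called while evaluating fib(70).
N(70) = 1 (the initial call).
N(69) = 1 (only fib(70) calls it).
For 1 <= m <= 68: fib(m) is called by fib(m+1) and fib(m+2), so
  N(m) = N(m+1) + N(m+2).
fib(0) is called only by fib(2), so N(0) = N(2).
Walk down from m=70:
  N(70)=1, N(69)=1, N(68)=2, N(67)=3, N(66)=5, N(65)=8, N(64)=13, N(63)=21, N(62)=34, N(61)=55, N(60)=89, N(59)=144, N(58)=233, N(57)=377, N(56)=610, N(55)=987, N(54)=1597, N(53)=2584, N(52)=4181, N(51)=6765, N(50)=10946, N(49)=17711, N(48)=28657, N(47)=46368, N(46)=75025, N(45)=121393, N(44)=196418
N(44) = 196418


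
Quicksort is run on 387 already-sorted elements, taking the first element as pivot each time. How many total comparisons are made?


Sum of comparisons per partition:
386 + 385 + ... + 1 + 0
= 387 * (387 - 1) / 2
= 387 * 386 / 2
= 74691


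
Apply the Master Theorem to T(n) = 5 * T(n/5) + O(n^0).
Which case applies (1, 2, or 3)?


The Master Theorem: T(n) = a*T(n/b) + O(n^c)
  a = 5, b = 5, c = 0
log_b(a) = log_5(5) = 1
Compare b^c with a: 5^0 = 1 < 5, so c < log_b(a).
Since c < log_b(a), Case 1 applies.
T(n) = O(n^(log_5 5)) = O(n^1)
Master Theorem case = 1


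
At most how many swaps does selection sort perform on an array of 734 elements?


Each of the 733 passes places one element in its final position.
Pass 1: swap minimum into position 0
Pass 2: swap minimum of remaining into position 1
...
Pass 733: last two elements, one swap
Maximum swaps = 734 - 1 = 733


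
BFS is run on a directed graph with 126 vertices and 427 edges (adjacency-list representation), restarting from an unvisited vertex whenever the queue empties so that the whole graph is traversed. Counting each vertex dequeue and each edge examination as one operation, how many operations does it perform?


A full BFS traversal dequeues each vertex exactly once and examines each directed edge exactly once.
V = 126 (vertex processing cost)
E = 427 (edge examination cost)
Total operations proportional to V + E = 126 + 427 = 553


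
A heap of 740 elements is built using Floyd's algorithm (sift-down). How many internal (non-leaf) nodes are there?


Leaf nodes occupy roughly half the array.
Sift-down is called for each internal node, starting from the last one.
Internal nodes = floor(n/2) = floor(740/2) = 370


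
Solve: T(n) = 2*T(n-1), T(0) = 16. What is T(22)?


Unrolling:
T(22) = 2*T(21) = 2^2*T(20) = ... = 2^22*T(0)
= 2^22 * 16
= 4194304 * 16 = 67108864


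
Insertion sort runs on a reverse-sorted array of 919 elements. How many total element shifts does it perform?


Sum of shifts = 1 + 2 + 3 + ... + 918
= 919 * 918 / 2
= 843642 / 2
= 421821


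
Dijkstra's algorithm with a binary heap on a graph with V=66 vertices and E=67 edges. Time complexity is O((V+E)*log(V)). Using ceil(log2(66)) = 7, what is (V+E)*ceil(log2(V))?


Dijkstra with a binary heap: each vertex is extracted once, each edge may relax once.
Each heap operation costs O(log V).
V + E = 66 + 67 = 133
ceil(log2(66)) = 7 (since 2^6 = 64 < 66 <= 128 = 2^7)
Total heap work = (V+E) * ceil(log2(V)) = 133 * 7 = 931


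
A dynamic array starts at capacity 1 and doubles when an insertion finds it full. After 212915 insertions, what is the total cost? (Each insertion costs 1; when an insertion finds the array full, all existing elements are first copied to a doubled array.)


Insertion cost: 212915 (one per element)
Resizes occur just before inserting elements 2, 3, 5, 9, ...
Elements copied at each resize: 1 + 2 + 4 + 8 + 16 + 32 + 64 + 128 + 256 + 512 + 1024 + 2048 + 4096 + 8192 + 16384 + 32768 + 65536 + 131072
Sum of copies = 262143 (geometric series: 2^k - 1)
Total = 212915 + 262143 = 475058


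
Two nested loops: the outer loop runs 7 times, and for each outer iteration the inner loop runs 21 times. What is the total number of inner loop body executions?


Outer loop: 7 iterations
Inner loop: 21 iterations per outer iteration
Total = 7 * 21 = 147


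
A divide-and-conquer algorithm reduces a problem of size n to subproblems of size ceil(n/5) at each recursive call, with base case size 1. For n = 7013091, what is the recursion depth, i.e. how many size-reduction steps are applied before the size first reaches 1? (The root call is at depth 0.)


Each step divides the size by 5 (rounding up); after k steps the size is ceil(n/5^k), which equals 1 exactly when 5^k >= n.
So the depth is the smallest k with 5^k >= 7013091, i.e. ceil(log_5(7013091)).
5^9 = 1953125 < 7013091 <= 9765625 = 5^10
Recursion depth = 10
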